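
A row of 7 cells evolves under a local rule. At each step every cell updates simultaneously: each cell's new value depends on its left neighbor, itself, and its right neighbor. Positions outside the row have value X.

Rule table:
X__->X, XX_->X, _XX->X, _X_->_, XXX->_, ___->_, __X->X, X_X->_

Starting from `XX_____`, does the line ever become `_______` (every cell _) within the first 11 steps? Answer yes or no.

step 1: _XX___X
step 2: _XXX_XX
step 3: _X_X_X_
step 4: _______
all cells are _ at step 4

yes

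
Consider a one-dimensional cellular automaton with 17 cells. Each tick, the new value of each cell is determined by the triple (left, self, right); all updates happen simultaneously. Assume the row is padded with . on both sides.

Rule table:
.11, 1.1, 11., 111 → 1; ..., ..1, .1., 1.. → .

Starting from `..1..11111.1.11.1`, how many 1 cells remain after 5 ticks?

11

.....111111.1111.
.....11111111111.
.....11111111111.  (fixed point — unchanged through tick 5)
count of 1: 11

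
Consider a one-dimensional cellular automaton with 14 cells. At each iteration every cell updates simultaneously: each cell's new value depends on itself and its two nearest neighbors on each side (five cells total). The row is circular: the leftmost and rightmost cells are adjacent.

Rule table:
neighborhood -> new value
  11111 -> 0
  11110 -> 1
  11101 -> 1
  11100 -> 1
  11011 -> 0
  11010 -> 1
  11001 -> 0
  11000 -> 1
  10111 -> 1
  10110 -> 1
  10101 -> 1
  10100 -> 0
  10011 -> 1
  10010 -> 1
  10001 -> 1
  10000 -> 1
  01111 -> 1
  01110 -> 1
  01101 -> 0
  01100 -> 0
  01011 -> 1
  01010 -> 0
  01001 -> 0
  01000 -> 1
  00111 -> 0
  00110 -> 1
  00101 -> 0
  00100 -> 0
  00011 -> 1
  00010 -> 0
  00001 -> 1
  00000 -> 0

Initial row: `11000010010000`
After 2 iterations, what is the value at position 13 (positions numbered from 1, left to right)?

iteration 1: 10111000101111
iteration 2: 10111110011101
position 13 holds 0

0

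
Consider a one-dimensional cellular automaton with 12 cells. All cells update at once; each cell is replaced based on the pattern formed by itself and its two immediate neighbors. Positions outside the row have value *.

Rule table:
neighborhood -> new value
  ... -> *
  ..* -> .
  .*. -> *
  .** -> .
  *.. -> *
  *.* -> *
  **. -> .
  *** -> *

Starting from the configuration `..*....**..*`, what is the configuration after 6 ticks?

*.****...*..
.*.**.**.**.
***..*..*..*
**.*.**.**..
*.***..*..*.
.*.*.*.**.**

.*.*.*.**.**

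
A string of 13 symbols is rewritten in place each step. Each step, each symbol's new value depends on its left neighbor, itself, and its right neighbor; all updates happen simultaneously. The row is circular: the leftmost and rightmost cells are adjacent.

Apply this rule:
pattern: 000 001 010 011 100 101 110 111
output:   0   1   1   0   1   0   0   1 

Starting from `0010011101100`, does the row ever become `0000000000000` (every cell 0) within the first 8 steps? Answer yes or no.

no

0111101000010
1011001100111
0000110011011
1001001100000
1111110010001
1111101111010
0111000110010
1010101001111
step 8 is 1010101001111, still not uniform 0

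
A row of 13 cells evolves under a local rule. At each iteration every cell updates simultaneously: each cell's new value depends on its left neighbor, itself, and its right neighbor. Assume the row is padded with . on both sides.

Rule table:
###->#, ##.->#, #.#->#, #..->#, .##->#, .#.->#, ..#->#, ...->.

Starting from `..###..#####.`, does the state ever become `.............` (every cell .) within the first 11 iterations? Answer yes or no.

no

.############
#############
#############  (fixed point — unchanged through iteration 11)
iteration 11 is #############, still not uniform .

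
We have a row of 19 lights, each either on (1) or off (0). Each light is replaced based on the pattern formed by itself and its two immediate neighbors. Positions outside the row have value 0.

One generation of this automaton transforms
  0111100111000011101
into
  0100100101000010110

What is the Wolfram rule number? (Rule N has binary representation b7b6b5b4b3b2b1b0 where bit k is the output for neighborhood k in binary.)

position 2: 111 → 0  (bit 7 = 0)
position 4: 110 → 1  (bit 6 = 1)
position 17: 101 → 1  (bit 5 = 1)
position 5: 100 → 0  (bit 4 = 0)
position 1: 011 → 1  (bit 3 = 1)
position 18: 010 → 0  (bit 2 = 0)
position 0: 001 → 0  (bit 1 = 0)
position 11: 000 → 0  (bit 0 = 0)
bits b7..b0 = 01101000 = 104

104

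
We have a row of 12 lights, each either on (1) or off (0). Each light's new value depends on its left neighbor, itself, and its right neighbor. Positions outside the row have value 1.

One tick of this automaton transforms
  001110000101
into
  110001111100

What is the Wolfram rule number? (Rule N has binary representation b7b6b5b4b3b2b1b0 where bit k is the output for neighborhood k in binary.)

23

position 3: 111 → 0  (bit 7 = 0)
position 4: 110 → 0  (bit 6 = 0)
position 10: 101 → 0  (bit 5 = 0)
position 0: 100 → 1  (bit 4 = 1)
position 2: 011 → 0  (bit 3 = 0)
position 9: 010 → 1  (bit 2 = 1)
position 1: 001 → 1  (bit 1 = 1)
position 6: 000 → 1  (bit 0 = 1)
bits b7..b0 = 00010111 = 23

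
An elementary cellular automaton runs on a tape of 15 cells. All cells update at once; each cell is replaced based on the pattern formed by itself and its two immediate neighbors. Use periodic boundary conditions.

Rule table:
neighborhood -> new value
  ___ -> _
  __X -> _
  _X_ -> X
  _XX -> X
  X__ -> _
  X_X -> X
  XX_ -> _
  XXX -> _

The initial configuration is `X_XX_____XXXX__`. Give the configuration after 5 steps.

XXX______X_____
X________X_____
X________X_____  (fixed point — unchanged through step 5)

X________X_____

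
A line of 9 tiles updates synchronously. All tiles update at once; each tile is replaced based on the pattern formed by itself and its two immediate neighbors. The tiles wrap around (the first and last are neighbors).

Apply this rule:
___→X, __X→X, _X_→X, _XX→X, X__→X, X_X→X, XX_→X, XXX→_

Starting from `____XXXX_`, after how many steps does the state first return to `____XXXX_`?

XXXXX__XX
____XXXX_

2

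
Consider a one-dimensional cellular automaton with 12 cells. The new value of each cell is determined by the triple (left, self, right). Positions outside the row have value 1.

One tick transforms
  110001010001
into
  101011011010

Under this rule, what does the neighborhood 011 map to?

At position 11 the neighborhood is 011; the next row has 0 there.

0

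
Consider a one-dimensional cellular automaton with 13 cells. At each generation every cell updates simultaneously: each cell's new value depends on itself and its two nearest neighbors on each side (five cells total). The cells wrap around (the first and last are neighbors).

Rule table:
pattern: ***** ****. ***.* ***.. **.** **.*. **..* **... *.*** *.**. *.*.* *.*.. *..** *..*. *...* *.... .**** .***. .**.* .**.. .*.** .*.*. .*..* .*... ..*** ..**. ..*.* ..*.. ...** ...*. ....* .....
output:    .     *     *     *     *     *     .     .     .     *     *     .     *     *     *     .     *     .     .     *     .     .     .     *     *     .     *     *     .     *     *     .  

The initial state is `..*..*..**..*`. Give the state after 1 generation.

.**.**.*.*.**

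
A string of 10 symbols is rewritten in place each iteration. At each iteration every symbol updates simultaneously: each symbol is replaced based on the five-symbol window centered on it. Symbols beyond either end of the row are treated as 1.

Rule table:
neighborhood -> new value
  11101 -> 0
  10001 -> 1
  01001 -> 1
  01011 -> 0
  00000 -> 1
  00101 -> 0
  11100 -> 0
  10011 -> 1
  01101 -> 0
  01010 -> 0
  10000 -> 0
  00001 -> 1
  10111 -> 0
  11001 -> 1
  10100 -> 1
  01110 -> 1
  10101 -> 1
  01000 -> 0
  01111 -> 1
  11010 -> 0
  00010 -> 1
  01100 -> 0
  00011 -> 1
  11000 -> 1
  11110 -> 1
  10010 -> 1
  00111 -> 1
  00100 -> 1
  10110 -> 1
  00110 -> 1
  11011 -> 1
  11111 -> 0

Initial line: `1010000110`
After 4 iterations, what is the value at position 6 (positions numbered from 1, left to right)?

0010011101
1111111010
0000010010
1011111100
position 6 holds 1

1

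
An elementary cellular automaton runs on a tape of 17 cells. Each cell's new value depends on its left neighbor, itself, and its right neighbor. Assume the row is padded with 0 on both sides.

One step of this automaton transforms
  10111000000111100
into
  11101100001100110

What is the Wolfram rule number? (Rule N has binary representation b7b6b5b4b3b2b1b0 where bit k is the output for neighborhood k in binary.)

126

position 3: 111 → 0  (bit 7 = 0)
position 4: 110 → 1  (bit 6 = 1)
position 1: 101 → 1  (bit 5 = 1)
position 5: 100 → 1  (bit 4 = 1)
position 2: 011 → 1  (bit 3 = 1)
position 0: 010 → 1  (bit 2 = 1)
position 10: 001 → 1  (bit 1 = 1)
position 6: 000 → 0  (bit 0 = 0)
bits b7..b0 = 01111110 = 126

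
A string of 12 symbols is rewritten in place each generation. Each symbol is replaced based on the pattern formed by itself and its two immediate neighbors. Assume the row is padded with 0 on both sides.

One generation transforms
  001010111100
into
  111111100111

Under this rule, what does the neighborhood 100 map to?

At position 10 the neighborhood is 100; the next row has 1 there.

1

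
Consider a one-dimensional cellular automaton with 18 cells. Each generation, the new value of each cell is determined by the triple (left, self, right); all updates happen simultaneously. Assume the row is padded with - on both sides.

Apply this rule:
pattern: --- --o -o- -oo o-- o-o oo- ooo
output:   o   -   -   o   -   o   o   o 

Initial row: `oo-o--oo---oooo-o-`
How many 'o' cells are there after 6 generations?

ooo---oo-o-ooooo--
ooo-o-ooo-oooooo-o
oooo-oooooooooooo-
ooooooooooooooooo-
ooooooooooooooooo-  (fixed point — unchanged through generation 6)
count of o: 17

17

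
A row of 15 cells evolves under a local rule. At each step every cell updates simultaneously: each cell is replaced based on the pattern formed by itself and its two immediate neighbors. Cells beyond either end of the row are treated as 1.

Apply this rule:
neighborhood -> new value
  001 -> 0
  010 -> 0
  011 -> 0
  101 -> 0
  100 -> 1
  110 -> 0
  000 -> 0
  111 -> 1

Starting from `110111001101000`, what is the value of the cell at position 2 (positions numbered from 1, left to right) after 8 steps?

1

100010100000100
010000010000010
001000001000000
100100000100000
010010000010000
001001000001000
100100100000100
010010010000010
position 2 holds 1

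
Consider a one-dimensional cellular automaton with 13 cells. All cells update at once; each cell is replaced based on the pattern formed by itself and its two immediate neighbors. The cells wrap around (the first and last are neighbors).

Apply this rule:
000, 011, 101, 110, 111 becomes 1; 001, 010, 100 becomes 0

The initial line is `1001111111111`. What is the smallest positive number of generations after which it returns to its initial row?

1

generation 1: 1001111111111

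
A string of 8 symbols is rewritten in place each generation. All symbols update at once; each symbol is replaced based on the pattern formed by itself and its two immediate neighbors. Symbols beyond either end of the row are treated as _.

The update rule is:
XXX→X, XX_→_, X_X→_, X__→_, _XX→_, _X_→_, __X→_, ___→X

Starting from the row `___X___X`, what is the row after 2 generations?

___X___X

XX___X__
___X___X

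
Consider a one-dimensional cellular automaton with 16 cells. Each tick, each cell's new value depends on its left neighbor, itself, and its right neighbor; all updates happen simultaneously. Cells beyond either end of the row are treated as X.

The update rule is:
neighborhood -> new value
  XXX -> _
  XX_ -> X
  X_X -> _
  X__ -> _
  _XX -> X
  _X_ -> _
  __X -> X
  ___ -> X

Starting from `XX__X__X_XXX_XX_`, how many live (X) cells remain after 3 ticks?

10

_X_X__X__X_X_XX_
_____X__X____XX_
_XXXX__X__XXXXX_
count of X: 10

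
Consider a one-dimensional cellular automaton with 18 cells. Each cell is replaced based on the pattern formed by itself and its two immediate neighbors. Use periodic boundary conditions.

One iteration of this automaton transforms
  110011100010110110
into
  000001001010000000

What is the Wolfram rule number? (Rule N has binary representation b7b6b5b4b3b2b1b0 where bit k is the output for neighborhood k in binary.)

133

position 5: 111 → 1  (bit 7 = 1)
position 1: 110 → 0  (bit 6 = 0)
position 11: 101 → 0  (bit 5 = 0)
position 2: 100 → 0  (bit 4 = 0)
position 0: 011 → 0  (bit 3 = 0)
position 10: 010 → 1  (bit 2 = 1)
position 3: 001 → 0  (bit 1 = 0)
position 8: 000 → 1  (bit 0 = 1)
bits b7..b0 = 10000101 = 133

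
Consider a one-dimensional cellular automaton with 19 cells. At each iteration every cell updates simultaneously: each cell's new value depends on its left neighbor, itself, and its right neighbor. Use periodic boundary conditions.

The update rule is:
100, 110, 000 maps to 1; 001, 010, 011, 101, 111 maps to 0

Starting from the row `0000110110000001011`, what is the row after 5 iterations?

1110010011111100001
0011001000000111100
1001100111110000111
1100110000011110000
0110011111000011110

0110011111000011110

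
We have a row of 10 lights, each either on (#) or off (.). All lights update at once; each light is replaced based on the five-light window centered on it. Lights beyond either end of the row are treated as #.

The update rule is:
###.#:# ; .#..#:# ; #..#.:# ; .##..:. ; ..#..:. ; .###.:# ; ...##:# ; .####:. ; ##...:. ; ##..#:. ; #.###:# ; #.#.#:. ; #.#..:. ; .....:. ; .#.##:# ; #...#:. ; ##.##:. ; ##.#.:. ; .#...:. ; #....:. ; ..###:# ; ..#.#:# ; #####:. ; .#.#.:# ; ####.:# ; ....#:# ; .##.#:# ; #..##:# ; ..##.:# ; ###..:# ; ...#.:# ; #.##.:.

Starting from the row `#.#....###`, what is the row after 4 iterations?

#....###.#

#....###..
#..#####.#
#.##..##.#
#....###.#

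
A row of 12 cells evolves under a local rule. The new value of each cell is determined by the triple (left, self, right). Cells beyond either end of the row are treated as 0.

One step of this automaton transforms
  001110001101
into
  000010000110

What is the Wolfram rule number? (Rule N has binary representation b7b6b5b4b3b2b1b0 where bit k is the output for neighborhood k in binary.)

position 3: 111 → 0  (bit 7 = 0)
position 4: 110 → 1  (bit 6 = 1)
position 10: 101 → 1  (bit 5 = 1)
position 5: 100 → 0  (bit 4 = 0)
position 2: 011 → 0  (bit 3 = 0)
position 11: 010 → 0  (bit 2 = 0)
position 1: 001 → 0  (bit 1 = 0)
position 0: 000 → 0  (bit 0 = 0)
bits b7..b0 = 01100000 = 96

96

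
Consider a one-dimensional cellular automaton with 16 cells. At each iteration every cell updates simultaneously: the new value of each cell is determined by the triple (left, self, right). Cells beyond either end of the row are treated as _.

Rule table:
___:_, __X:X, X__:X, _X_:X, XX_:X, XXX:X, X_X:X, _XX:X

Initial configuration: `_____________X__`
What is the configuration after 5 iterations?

____________XXX_
___________XXXXX
__________XXXXXX
_________XXXXXXX
________XXXXXXXX

________XXXXXXXX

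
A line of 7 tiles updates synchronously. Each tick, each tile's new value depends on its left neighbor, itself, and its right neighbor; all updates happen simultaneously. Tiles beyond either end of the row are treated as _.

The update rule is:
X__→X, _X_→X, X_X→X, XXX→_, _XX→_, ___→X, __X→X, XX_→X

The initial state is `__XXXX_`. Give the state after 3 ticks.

tick 1: XX___XX
tick 2: _XXXX_X
tick 3: X___XXX

X___XXX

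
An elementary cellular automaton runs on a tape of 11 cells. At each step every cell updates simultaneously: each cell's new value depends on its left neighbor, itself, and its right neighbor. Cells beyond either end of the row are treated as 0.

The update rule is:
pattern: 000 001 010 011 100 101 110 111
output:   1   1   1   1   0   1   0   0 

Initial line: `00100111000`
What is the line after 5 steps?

10001100110

11101100011
10011001110
10110011000
11100110011
10001100110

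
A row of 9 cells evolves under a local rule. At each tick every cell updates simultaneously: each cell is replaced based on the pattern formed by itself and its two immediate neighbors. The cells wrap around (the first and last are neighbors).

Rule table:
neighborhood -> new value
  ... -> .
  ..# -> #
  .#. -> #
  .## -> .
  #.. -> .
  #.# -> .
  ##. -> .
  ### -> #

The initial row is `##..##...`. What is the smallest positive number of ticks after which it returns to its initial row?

...#....#
..##...##
.#....#..
##...##..
....#...#
...##..##
..#...#..
.##..##..
#...#....
#..##...#
..#....#.
.##...##.
#....#...
#...##..#
...#...#.
..##..##.
.#...#...
##..##...

18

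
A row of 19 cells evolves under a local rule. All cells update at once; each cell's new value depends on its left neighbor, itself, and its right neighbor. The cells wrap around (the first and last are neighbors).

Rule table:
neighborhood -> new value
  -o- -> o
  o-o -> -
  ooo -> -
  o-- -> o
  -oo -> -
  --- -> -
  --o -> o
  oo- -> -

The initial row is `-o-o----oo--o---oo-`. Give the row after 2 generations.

oo-oo--o--oooo-o--o
-----ooooo-----ooo-

-----ooooo-----ooo-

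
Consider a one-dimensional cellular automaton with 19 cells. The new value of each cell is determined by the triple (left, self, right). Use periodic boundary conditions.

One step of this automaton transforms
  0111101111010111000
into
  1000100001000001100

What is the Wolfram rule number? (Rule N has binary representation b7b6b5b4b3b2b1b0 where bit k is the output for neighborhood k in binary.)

82

position 2: 111 → 0  (bit 7 = 0)
position 4: 110 → 1  (bit 6 = 1)
position 5: 101 → 0  (bit 5 = 0)
position 16: 100 → 1  (bit 4 = 1)
position 1: 011 → 0  (bit 3 = 0)
position 11: 010 → 0  (bit 2 = 0)
position 0: 001 → 1  (bit 1 = 1)
position 17: 000 → 0  (bit 0 = 0)
bits b7..b0 = 01010010 = 82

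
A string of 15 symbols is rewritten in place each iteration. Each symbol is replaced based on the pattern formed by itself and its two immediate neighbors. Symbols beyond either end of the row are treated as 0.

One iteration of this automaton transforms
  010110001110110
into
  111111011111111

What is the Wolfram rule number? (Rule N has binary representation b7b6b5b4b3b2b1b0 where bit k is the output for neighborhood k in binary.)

254

position 9: 111 → 1  (bit 7 = 1)
position 4: 110 → 1  (bit 6 = 1)
position 2: 101 → 1  (bit 5 = 1)
position 5: 100 → 1  (bit 4 = 1)
position 3: 011 → 1  (bit 3 = 1)
position 1: 010 → 1  (bit 2 = 1)
position 0: 001 → 1  (bit 1 = 1)
position 6: 000 → 0  (bit 0 = 0)
bits b7..b0 = 11111110 = 254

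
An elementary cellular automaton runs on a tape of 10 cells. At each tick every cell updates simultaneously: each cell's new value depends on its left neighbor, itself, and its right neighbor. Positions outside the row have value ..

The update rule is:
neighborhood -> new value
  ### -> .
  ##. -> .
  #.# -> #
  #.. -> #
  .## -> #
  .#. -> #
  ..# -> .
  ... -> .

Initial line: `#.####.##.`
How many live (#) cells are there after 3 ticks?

7

###...##.#
#..#..#.##
##.##.###.
count of #: 7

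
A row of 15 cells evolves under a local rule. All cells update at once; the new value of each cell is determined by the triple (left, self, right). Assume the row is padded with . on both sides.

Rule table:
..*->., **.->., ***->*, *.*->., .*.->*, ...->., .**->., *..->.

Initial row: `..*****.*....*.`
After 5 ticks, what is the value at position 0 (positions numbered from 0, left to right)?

.

...***..*....*.
....*...*....*.
....*...*....*.  (fixed point — unchanged through tick 5)
position 0 holds .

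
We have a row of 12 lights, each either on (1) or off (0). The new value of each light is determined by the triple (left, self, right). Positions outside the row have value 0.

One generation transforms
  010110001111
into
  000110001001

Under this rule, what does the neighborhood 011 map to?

1

At position 3 the neighborhood is 011; the next row has 1 there.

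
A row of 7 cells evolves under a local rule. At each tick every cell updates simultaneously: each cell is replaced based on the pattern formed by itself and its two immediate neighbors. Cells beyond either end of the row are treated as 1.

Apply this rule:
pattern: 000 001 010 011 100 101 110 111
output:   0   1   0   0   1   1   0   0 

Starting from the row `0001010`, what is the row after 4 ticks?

0101010

1010101
0101010
1010101  (repeats tick 1; period 2)
tick 4: 0101010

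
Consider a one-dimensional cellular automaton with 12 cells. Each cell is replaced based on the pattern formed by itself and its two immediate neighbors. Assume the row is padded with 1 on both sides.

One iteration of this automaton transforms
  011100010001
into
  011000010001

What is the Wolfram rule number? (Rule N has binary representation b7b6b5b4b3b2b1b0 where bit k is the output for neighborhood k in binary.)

140

position 2: 111 → 1  (bit 7 = 1)
position 3: 110 → 0  (bit 6 = 0)
position 0: 101 → 0  (bit 5 = 0)
position 4: 100 → 0  (bit 4 = 0)
position 1: 011 → 1  (bit 3 = 1)
position 7: 010 → 1  (bit 2 = 1)
position 6: 001 → 0  (bit 1 = 0)
position 5: 000 → 0  (bit 0 = 0)
bits b7..b0 = 10001100 = 140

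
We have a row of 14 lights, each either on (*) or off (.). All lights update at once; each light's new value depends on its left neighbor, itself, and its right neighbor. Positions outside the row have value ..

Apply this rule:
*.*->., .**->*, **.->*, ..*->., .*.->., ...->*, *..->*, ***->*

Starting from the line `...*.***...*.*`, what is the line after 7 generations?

**...*****....
****.*********
****.*********  (fixed point — unchanged through generation 7)

****.*********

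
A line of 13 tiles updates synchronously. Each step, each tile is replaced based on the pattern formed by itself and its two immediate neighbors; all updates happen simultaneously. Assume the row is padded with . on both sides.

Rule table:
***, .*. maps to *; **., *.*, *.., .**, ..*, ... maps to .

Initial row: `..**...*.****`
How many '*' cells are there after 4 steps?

1

step 1: .......*..**.
step 2: .......*.....
step 3: .......*.....  (fixed point — unchanged through step 4)
count of *: 1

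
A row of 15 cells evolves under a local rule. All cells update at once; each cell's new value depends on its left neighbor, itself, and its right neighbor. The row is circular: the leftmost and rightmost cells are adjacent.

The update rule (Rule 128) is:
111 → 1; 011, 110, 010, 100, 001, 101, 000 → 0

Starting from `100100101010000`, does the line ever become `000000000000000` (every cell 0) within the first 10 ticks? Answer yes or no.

yes

tick 1: 000000000000000
all cells are 0 at tick 1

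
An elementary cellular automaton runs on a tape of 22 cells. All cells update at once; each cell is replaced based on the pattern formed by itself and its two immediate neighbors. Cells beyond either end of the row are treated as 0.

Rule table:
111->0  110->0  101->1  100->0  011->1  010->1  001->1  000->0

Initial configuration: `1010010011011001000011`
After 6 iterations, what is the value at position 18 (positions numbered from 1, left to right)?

0

1110110110110011000110
1001101101100110001100
1011011011001100011000
1110110110011000110000
1001101100110001100000
1011011001100011000000
position 18 holds 0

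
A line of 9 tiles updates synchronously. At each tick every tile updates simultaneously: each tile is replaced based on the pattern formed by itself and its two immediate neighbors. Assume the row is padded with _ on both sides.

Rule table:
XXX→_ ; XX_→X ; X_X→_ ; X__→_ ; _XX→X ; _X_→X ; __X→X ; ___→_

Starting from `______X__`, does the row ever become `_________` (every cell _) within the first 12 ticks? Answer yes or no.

no

_____XX__
____XXX__
___XX_X__
__XXX_X__
_XX_X_X__
XXX_X_X__
X_X_X_X__
X_X_X_X__  (fixed point — unchanged through tick 12)
tick 12 is X_X_X_X__, still not uniform _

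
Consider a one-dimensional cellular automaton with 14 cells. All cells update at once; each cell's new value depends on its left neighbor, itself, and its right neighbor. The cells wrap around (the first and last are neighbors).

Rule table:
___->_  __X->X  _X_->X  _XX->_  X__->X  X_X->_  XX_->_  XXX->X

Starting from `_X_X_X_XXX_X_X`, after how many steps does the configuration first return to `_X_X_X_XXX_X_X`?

14

step 1: _X_X_X__X__X_X
step 2: _X_X_XXXXXXX_X
step 3: _X_X__XXXXX__X
step 4: _X_XXX_XXX_XXX
step 5: _X__X___X___X_
step 6: XXXXXX_XXX_XXX
step 7: XXXXX___X___XX
step 8: XXXX_X_XXX_X_X
step 9: XXX__X__X__X__
step 10: _X_XXXXXXXXXXX
step 11: _X__XXXXXXXXX_
step 12: XXXX_XXXXXXX_X
step 13: XXX___XXXXX___
step 14: _X_X_X_XXX_X_X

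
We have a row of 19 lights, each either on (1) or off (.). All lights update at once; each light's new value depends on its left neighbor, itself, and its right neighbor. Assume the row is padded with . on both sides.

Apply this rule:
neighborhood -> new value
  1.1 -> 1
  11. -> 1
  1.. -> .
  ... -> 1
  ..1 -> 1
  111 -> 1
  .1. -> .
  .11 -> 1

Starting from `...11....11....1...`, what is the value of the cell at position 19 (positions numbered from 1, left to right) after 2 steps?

step 1: 11111.11111.111..11
step 2: 111111111111111.111
position 19 holds 1

1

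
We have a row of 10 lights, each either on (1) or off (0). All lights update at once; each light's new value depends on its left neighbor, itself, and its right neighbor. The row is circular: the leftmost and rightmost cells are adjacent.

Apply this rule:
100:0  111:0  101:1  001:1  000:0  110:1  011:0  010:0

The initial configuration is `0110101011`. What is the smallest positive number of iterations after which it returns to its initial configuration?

iteration 1: 1011010101
iteration 2: 1101101010
iteration 3: 0110110101
iteration 4: 1011011010
iteration 5: 0101101101
iteration 6: 1010110110
iteration 7: 0101011011
iteration 8: 1010101101
iteration 9: 1101010110
iteration 10: 0110101011

10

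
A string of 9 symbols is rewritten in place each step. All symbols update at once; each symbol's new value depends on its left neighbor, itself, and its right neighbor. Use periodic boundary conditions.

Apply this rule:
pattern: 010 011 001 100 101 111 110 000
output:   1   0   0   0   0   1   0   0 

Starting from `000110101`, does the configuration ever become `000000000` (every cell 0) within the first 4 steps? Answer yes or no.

no

step 1: 000000101
step 2: 000000101  (fixed point — unchanged through step 4)
step 4 is 000000101, still not uniform 0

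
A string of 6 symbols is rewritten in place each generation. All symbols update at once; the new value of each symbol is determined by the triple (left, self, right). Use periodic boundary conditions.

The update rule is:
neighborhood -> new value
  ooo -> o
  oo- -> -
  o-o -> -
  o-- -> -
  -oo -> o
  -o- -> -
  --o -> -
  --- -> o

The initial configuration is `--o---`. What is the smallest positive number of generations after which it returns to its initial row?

9

generation 1: o---oo
generation 2: --o-oo
generation 3: ----o-
generation 4: ooo---
generation 5: oo--o-
generation 6: o-----
generation 7: --ooo-
generation 8: o-oo--
generation 9: --o---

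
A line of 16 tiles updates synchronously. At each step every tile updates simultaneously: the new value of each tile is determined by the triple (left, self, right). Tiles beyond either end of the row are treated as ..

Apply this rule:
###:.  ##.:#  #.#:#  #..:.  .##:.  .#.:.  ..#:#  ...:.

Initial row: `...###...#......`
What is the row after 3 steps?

..#..#..#.......
.#..#..#........
#..#..#.........

#..#..#.........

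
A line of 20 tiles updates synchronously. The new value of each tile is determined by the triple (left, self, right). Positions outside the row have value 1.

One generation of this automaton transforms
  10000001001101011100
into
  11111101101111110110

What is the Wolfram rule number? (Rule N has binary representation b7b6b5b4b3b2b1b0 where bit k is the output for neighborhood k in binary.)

125

position 16: 111 → 0  (bit 7 = 0)
position 0: 110 → 1  (bit 6 = 1)
position 12: 101 → 1  (bit 5 = 1)
position 1: 100 → 1  (bit 4 = 1)
position 10: 011 → 1  (bit 3 = 1)
position 7: 010 → 1  (bit 2 = 1)
position 6: 001 → 0  (bit 1 = 0)
position 2: 000 → 1  (bit 0 = 1)
bits b7..b0 = 01111101 = 125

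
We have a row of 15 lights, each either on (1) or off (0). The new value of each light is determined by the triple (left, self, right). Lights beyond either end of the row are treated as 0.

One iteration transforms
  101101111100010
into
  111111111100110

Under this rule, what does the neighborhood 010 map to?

At position 0 the neighborhood is 010; the next row has 1 there.

1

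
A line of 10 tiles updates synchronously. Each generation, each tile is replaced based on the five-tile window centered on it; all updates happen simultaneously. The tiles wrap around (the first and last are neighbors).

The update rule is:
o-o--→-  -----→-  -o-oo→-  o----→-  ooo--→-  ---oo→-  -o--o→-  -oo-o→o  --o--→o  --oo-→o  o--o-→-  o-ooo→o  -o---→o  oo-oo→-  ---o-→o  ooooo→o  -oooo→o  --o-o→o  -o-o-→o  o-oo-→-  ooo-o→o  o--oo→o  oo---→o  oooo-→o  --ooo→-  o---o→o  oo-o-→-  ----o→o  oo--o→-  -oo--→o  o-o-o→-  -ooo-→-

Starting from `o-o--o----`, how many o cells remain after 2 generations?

oo---oo-oo
o-oo-oo-oo
count of o: 7

7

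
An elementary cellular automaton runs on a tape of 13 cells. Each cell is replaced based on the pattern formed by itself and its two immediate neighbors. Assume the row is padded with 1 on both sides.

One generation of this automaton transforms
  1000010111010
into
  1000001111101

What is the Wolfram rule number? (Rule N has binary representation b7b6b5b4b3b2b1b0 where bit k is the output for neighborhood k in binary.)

232

position 8: 111 → 1  (bit 7 = 1)
position 0: 110 → 1  (bit 6 = 1)
position 6: 101 → 1  (bit 5 = 1)
position 1: 100 → 0  (bit 4 = 0)
position 7: 011 → 1  (bit 3 = 1)
position 5: 010 → 0  (bit 2 = 0)
position 4: 001 → 0  (bit 1 = 0)
position 2: 000 → 0  (bit 0 = 0)
bits b7..b0 = 11101000 = 232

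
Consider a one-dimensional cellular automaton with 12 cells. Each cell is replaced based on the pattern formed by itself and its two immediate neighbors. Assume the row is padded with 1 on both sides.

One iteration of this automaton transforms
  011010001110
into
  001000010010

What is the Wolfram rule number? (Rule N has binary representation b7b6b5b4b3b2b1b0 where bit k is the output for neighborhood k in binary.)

position 9: 111 → 0  (bit 7 = 0)
position 2: 110 → 1  (bit 6 = 1)
position 0: 101 → 0  (bit 5 = 0)
position 5: 100 → 0  (bit 4 = 0)
position 1: 011 → 0  (bit 3 = 0)
position 4: 010 → 0  (bit 2 = 0)
position 7: 001 → 1  (bit 1 = 1)
position 6: 000 → 0  (bit 0 = 0)
bits b7..b0 = 01000010 = 66

66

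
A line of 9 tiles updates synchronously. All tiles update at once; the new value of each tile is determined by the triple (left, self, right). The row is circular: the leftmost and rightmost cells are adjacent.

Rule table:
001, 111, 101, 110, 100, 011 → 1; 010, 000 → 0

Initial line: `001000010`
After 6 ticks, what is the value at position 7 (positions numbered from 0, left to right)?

010100101
101011010
010111101
101111110
011111111
111111111
position 7 holds 1

1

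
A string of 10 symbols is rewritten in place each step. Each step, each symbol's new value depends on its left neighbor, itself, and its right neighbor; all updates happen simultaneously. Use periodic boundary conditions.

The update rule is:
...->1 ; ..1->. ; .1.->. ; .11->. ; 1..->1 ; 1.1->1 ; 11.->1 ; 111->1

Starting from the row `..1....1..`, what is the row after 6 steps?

1..111..11

1..111..11
11..111..1
111..111..
.111..111.
..111..111
1..111..11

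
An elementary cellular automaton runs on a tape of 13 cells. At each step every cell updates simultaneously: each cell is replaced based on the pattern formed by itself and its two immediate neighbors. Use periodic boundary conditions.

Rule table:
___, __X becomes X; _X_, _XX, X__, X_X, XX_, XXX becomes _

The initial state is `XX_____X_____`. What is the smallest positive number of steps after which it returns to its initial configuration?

step 1: ___XXXX__XXXX
step 2: _XX_____X____
step 3: X___XXXX__XXX
step 4: __XX_____X___
step 5: XX___XXXX__XX
step 6: ___XX_____X__
step 7: XXX___XXXX__X
step 8: ____XX_____X_
step 9: XXXX___XXXX__
step 10: _____XX_____X
step 11: _XXXX___XXXX_
step 12: X_____XX_____
step 13: __XXXX___XXXX
step 14: _X_____XX____
step 15: X__XXXX___XXX
step 16: __X_____XX___
step 17: XX__XXXX___XX
step 18: ___X_____XX__
step 19: XXX__XXXX___X
step 20: ____X_____XX_
step 21: XXXX__XXXX___
step 22: _____X_____XX
step 23: _XXXX__XXXX__
step 24: X_____X_____X
step 25: __XXXX__XXXX_
step 26: XX_____X_____

26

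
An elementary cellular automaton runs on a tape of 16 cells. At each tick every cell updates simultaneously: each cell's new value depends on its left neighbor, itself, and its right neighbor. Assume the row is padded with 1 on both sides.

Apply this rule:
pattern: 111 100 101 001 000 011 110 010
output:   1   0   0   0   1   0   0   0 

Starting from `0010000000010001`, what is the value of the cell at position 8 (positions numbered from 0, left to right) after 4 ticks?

0

tick 1: 0000111111000100
tick 2: 0110011110010000
tick 3: 0000001100000110
tick 4: 0111100001110000
position 8 holds 0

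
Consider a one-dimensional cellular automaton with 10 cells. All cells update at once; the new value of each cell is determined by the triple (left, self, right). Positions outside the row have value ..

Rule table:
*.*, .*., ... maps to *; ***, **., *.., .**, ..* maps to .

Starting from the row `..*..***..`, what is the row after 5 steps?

..***...**

*.*......*
***.****.*
...*....**
**.*.**...
..***...**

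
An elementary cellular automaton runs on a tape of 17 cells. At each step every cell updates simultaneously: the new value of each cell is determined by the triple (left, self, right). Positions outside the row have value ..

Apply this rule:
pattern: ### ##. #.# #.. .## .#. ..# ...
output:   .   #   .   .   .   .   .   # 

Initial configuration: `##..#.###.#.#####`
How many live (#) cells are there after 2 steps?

step 1: .#......#.......#
step 2: ...####...#####..
count of #: 9

9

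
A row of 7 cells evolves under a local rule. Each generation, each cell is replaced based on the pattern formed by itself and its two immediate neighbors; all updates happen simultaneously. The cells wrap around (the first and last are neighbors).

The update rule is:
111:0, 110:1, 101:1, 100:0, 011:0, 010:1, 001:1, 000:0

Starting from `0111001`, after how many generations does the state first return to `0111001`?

generation 1: 1001011
generation 2: 1011100
generation 3: 1100101
generation 4: 0101110
generation 5: 1110010
generation 6: 0010111
generation 7: 0111001

7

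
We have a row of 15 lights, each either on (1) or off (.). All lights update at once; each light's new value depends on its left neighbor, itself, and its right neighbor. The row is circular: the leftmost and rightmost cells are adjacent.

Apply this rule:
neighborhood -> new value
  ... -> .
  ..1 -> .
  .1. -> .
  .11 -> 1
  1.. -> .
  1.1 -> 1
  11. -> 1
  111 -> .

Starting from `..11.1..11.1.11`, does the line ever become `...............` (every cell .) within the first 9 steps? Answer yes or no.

step 1: ..111...111.111
step 2: ..1.1...1.111.1
step 3: ...1.....11.11.
step 4: .........11111.
step 5: .........1...1.
step 6: ...............
all cells are . at step 6

yes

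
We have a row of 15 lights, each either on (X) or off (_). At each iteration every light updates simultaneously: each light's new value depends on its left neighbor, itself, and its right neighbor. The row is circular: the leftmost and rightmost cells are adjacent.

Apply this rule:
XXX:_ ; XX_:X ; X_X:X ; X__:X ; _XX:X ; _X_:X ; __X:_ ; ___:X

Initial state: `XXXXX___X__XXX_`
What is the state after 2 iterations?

X___XXX_XX_X_XX
XXX_X_XXXXXXXX_

XXX_X_XXXXXXXX_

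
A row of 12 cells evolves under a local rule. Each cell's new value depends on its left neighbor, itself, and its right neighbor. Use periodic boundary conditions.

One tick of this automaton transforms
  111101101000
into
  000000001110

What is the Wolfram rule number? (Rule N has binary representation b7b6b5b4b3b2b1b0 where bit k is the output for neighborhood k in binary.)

21

position 1: 111 → 0  (bit 7 = 0)
position 3: 110 → 0  (bit 6 = 0)
position 4: 101 → 0  (bit 5 = 0)
position 9: 100 → 1  (bit 4 = 1)
position 0: 011 → 0  (bit 3 = 0)
position 8: 010 → 1  (bit 2 = 1)
position 11: 001 → 0  (bit 1 = 0)
position 10: 000 → 1  (bit 0 = 1)
bits b7..b0 = 00010101 = 21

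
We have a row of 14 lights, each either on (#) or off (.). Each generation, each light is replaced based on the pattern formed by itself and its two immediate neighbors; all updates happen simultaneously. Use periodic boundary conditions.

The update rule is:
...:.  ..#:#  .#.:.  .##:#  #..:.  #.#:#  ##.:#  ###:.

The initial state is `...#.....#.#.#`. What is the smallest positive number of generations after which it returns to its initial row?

14

..#.....#.#.#.
.#.....#.#.#..
#.....#.#.#...
.....#.#.#...#
....#.#.#...#.
...#.#.#...#..
..#.#.#...#...
.#.#.#...#....
#.#.#...#.....
.#.#...#.....#
#.#...#.....#.
.#...#.....#.#
#...#.....#.#.
...#.....#.#.#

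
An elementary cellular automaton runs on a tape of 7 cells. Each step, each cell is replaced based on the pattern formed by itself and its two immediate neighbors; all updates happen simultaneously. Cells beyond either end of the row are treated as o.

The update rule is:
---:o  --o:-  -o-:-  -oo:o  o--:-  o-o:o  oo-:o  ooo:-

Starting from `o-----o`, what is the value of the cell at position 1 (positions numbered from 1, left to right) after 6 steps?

-

o-ooo-o
ooo-ooo
--ooo--
--o-o--
---o---
-o---o-
position 1 holds -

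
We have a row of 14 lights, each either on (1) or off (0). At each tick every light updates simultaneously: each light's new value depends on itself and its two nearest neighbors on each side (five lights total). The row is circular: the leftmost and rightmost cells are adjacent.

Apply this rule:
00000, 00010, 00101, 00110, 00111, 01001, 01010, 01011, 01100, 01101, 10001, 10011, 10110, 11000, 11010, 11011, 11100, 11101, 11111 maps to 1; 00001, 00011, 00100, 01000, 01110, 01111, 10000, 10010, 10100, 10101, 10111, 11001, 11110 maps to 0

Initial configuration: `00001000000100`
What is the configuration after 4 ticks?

11010001101000
11100101110010
00100110010011
00011110001111

00011110001111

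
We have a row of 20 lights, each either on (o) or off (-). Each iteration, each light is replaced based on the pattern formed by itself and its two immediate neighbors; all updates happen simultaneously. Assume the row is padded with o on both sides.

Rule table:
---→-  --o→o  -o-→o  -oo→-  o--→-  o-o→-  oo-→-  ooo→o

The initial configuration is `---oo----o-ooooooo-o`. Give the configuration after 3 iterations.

--o-----oo--ooooo---
-oo----o---o-ooo---o
------oo--oo--o---o-

------oo--oo--o---o-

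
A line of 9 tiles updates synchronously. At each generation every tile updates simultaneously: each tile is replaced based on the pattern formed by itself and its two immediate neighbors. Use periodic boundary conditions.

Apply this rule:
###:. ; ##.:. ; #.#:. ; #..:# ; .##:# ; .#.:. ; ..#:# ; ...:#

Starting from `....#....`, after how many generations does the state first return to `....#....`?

####.####
.....#...
#####.###
......#..
######.##
.......#.
#######.#
........#
########.
#........
.########
.#.......
#.#######
..#......
##.######
...#.....
###.#####
....#....

18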